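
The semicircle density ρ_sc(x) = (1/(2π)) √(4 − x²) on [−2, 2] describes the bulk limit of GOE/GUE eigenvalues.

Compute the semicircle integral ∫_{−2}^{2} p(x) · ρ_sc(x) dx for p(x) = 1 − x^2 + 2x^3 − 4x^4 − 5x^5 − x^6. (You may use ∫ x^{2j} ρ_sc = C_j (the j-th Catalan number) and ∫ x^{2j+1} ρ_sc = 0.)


Write p(x) = Σ a_i x^i, split into monomials and integrate each against ρ_sc separately.
Using ∫ x^{2j} ρ_sc = C_j = (1/(j+1)) C(2j, j) (Catalan numbers) and ∫ x^{2j+1} ρ_sc = 0 (odd monomials vanish by symmetry):
  i = 0 (even): a_0 · C_{0} = 1 · 1 = 1
  i = 2 (even): a_2 · C_{1} = -1 · 1 = -1
  i = 3 (odd): ∫ x^3 ρ_sc = 0 (vanishes)
  i = 4 (even): a_4 · C_{2} = -4 · 2 = -8
  i = 5 (odd): ∫ x^5 ρ_sc = 0 (vanishes)
  i = 6 (even): a_6 · C_{3} = -1 · 5 = -5

Summing the contributions: ∫_{−2}^{2} p(x) ρ_sc(x) dx = 1 + (-1) + (-8) + (-5) = -13.


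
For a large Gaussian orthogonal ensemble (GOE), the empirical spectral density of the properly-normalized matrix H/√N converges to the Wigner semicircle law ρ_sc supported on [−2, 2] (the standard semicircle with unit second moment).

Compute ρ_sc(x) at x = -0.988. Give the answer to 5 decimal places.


ρ_sc(x) = (1/(2π)) √(4 − x²). With x = -0.988:
  4 − x² = 4 − (-0.988)² = 4 − 0.976144 = 3.023856.
  √(4 − x²) = 1.738924.
  1/(2π) = 0.159155.
  ρ_sc(-0.988) = 0.159155 · 1.738924 = 0.276758.

Rounded to 5 decimal places: ρ_sc(-0.988) ≈ 0.27676.


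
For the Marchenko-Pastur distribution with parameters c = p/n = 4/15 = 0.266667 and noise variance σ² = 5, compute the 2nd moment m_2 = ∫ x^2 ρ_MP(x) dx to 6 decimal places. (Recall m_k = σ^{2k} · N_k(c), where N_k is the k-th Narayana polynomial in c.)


E[X²] = σ⁴ (1 + c) (second MP moment). With σ² = 5 (so σ⁴ = 25) and c = 4/15 = 0.266667: E[X²] = 25 · (1 + 0.266667) = 25 · 1.266667.

So E[X^2] = 31.666667.


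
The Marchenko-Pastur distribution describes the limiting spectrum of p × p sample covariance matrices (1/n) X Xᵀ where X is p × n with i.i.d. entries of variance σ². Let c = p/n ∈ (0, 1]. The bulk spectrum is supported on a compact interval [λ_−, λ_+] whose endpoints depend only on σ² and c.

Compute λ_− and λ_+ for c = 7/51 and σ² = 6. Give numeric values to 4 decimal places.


c = 7/51 = 0.137255; √c = 0.370479.
λ_− = σ² (1 − √c)² = 6 · (1 − 0.370479)² = 6 · (0.629521)² = 2.377778.
λ_+ = σ² (1 + √c)² = 6 · (1 + 0.370479)² = 6 · (1.370479)² = 11.269281.

Rounded to 4 decimal places: λ_− ≈ 2.3778, λ_+ ≈ 11.2693.


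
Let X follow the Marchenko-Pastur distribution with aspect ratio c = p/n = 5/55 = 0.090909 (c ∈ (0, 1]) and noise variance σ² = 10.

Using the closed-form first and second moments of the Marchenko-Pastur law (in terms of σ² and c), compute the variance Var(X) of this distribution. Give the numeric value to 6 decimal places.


Recall the MP moments m_1 = E[X] = σ² and m_2 = E[X²] = σ⁴ (1 + c).
m_1 = E[X] = σ² = 10, so m_1² = 100.
m_2 = E[X²] = σ⁴ (1 + c) = 100 · (1 + 0.090909) = 100 · 1.090909 = 109.090909.
(Note m_2 − m_1² simplifies to c · σ⁴ = 0.090909 · 100.)

Var(X) = m_2 − m_1² = 109.090909 − 100 = 9.090909.


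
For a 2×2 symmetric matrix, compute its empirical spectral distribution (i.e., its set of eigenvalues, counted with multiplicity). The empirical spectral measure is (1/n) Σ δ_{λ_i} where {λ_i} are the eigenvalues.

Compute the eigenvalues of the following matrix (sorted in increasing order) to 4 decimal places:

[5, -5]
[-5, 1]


Since M is real symmetric, both eigenvalues are real; they are the roots of det(λI − M) = λ² − (tr M) λ + det M.
tr M = 5 + 1 = 6.
det M = 5·1 − (-5)² = 5 − 25 = -20.
Characteristic polynomial: λ² − 6λ − 20 = 0.
Discriminant Δ = (tr M)² − 4·det M = 36 − (-80) = 116; √Δ = 10.770330.
λ = (tr M ± √Δ)/2 = (6 ± 10.770330)/2, giving (tr M − √Δ)/2 = -2.3852 and (tr M + √Δ)/2 = 8.3852.

Eigenvalues sorted in increasing order: [-2.3852, 8.3852].


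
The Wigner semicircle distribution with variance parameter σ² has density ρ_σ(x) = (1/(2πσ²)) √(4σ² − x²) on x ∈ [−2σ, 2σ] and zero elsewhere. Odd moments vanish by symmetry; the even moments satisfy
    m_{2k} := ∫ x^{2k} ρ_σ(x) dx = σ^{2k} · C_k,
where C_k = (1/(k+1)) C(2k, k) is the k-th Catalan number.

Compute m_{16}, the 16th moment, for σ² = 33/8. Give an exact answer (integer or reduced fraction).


By the scaled semicircle moment identity, m_{2k} = σ^{2k} · C_k with k = 8.
C_8 = (1/(k+1)) · C(2k, k) = (1/9) · C(16, 8) = (1/9) · 12870 = 1430.
σ^{2k} = (σ²)^k = (33/8)^8 = 1406408618241/16777216.

Therefore m_{16} = σ^{16} · C_8 = (1406408618241/16777216) · 1430 = 1005582162042315/8388608.


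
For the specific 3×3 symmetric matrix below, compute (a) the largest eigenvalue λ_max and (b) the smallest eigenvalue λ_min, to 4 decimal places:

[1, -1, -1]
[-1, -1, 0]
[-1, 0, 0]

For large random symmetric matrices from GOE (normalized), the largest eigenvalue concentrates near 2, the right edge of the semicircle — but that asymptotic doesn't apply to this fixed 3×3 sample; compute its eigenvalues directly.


Since M is real symmetric, all three eigenvalues are real; they are the roots of det(λI − M) = λ³ − (tr M) λ² + s λ − det M, where s is the sum of the principal 2×2 minors.
tr M = 1 + (-1) + 0 = 0.
s = (1·(-1) − (-1)²) + (1·0 − (-1)²) + ((-1)·0 − 0²) = -2 + (-1) + 0 = -3.
det M (expand along row 1) = 1·0 − (-1)·0 + (-1)·(-1) = 1.
Characteristic polynomial: λ³ − 3λ − 1 = 0.
Substitute λ = y + (tr M)/3 = y + 0.000000 to remove the quadratic term: y³ + p·y + q = 0 with p = s − (tr M)²/3 = -3.000000 and q = −2(tr M)³/27 + (tr M)·s/3 − det M = -1.000000.
Three real roots ⇒ use the trigonometric (Viète) form: r = 2√(−p/3) = 2.000000, φ = arccos(3q/(p·r)) = arccos(0.500000) = 1.047198 rad.
y_k = r·cos(φ/3 − 2πk/3) for k = 0, 1, 2 gives y = 1.879385, -0.347296, -1.532089.
λ_k = y_k + 0.000000 gives λ = 1.8794, -0.3473, -1.5321 (check: the sum is 0.0000 = tr M).

Hence λ_max = 1.8794 and λ_min = -1.5321.


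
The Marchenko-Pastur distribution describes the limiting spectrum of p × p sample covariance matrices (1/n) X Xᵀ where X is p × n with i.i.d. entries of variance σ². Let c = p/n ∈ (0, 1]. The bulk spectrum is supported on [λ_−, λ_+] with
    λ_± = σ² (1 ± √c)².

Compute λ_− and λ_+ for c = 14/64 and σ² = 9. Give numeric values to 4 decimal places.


c = 14/64 = 0.218750; √c = 0.467707.
λ_− = σ² (1 − √c)² = 9 · (1 − 0.467707)² = 9 · (0.532293)² = 2.550021.
λ_+ = σ² (1 + √c)² = 9 · (1 + 0.467707)² = 9 · (1.467707)² = 19.387479.

Rounded to 4 decimal places: λ_− ≈ 2.5500, λ_+ ≈ 19.3875.


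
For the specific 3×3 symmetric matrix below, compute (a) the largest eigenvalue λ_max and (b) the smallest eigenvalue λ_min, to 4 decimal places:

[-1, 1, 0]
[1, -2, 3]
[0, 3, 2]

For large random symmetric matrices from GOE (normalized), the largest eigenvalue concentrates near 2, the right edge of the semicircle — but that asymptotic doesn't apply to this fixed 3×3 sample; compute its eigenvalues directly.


Since M is real symmetric, all three eigenvalues are real; they are the roots of det(λI − M) = λ³ − (tr M) λ² + s λ − det M, where s is the sum of the principal 2×2 minors.
tr M = -1 + (-2) + 2 = -1.
s = ((-1)·(-2) − 1²) + ((-1)·2 − 0²) + ((-2)·2 − 3²) = 1 + (-2) + (-13) = -14.
det M (expand along row 1) = (-1)·(-13) − 1·2 + 0·3 = 11.
Characteristic polynomial: λ³ + λ² − 14λ − 11 = 0.
Substitute λ = y + (tr M)/3 = y − 0.333333 to remove the quadratic term: y³ + p·y + q = 0 with p = s − (tr M)²/3 = -14.333333 and q = −2(tr M)³/27 + (tr M)·s/3 − det M = -6.259259.
Three real roots ⇒ use the trigonometric (Viète) form: r = 2√(−p/3) = 4.371626, φ = arccos(3q/(p·r)) = arccos(0.299677) = 1.266442 rad.
y_k = r·cos(φ/3 − 2πk/3) for k = 0, 1, 2 gives y = 3.987846, -0.442748, -3.545099.
λ_k = y_k − 0.333333 gives λ = 3.6545, -0.7761, -3.8784 (check: the sum is -1.0000 = tr M).

Hence λ_max = 3.6545 and λ_min = -3.8784.


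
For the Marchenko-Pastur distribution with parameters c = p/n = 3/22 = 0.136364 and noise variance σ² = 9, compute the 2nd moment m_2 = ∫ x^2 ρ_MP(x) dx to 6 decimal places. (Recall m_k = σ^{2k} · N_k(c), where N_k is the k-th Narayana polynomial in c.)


E[X²] = σ⁴ (1 + c) (second MP moment). With σ² = 9 (so σ⁴ = 81) and c = 3/22 = 0.136364: E[X²] = 81 · (1 + 0.136364) = 81 · 1.136364.

So E[X^2] = 92.045455.


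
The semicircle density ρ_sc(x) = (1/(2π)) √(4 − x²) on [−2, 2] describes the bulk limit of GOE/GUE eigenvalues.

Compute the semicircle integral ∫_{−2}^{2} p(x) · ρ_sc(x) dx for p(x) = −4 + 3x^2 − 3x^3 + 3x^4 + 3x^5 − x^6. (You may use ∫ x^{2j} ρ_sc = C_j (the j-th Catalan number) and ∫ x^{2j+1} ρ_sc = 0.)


Write p(x) = Σ a_i x^i, split into monomials and integrate each against ρ_sc separately.
Using ∫ x^{2j} ρ_sc = C_j = (1/(j+1)) C(2j, j) (Catalan numbers) and ∫ x^{2j+1} ρ_sc = 0 (odd monomials vanish by symmetry):
  i = 0 (even): a_0 · C_{0} = -4 · 1 = -4
  i = 2 (even): a_2 · C_{1} = 3 · 1 = 3
  i = 3 (odd): ∫ x^3 ρ_sc = 0 (vanishes)
  i = 4 (even): a_4 · C_{2} = 3 · 2 = 6
  i = 5 (odd): ∫ x^5 ρ_sc = 0 (vanishes)
  i = 6 (even): a_6 · C_{3} = -1 · 5 = -5

Summing the contributions: ∫_{−2}^{2} p(x) ρ_sc(x) dx = (-4) + 3 + 6 + (-5) = 0.


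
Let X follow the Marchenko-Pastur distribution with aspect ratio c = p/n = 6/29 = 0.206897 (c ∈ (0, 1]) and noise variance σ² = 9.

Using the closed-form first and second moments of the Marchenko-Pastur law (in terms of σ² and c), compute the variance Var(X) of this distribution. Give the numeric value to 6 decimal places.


Recall the MP moments m_1 = E[X] = σ² and m_2 = E[X²] = σ⁴ (1 + c).
m_1 = E[X] = σ² = 9, so m_1² = 81.
m_2 = E[X²] = σ⁴ (1 + c) = 81 · (1 + 0.206897) = 81 · 1.206897 = 97.758621.
(Note m_2 − m_1² simplifies to c · σ⁴ = 0.206897 · 81.)

Var(X) = m_2 − m_1² = 97.758621 − 81 = 16.758621.


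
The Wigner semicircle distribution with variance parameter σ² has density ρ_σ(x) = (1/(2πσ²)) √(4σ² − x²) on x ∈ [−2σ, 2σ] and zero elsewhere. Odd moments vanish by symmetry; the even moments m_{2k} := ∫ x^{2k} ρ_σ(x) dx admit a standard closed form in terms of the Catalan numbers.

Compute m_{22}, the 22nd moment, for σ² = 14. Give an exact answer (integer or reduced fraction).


By the scaled semicircle moment identity, m_{2k} = σ^{2k} · C_k with k = 11.
C_11 = (1/(k+1)) · C(2k, k) = (1/12) · C(22, 11) = (1/12) · 705432 = 58786.
σ^{2k} = (σ²)^k = (14)^11 = 4049565169664.

Therefore m_{22} = σ^{22} · C_11 = 4049565169664 · 58786 = 238057738063867904.


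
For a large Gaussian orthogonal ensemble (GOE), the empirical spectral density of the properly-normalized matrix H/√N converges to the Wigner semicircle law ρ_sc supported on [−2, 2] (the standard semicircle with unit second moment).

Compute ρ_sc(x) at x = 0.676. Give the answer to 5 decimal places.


ρ_sc(x) = (1/(2π)) √(4 − x²). With x = 0.676:
  4 − x² = 4 − (0.676)² = 4 − 0.456976 = 3.543024.
  √(4 − x²) = 1.882292.
  1/(2π) = 0.159155.
  ρ_sc(0.676) = 0.159155 · 1.882292 = 0.299576.

Rounded to 5 decimal places: ρ_sc(0.676) ≈ 0.29958.


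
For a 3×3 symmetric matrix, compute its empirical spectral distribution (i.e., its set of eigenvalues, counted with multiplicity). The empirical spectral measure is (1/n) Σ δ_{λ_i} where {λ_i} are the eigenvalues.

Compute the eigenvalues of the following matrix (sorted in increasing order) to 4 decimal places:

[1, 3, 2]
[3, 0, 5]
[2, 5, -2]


Since M is real symmetric, all three eigenvalues are real; they are the roots of det(λI − M) = λ³ − (tr M) λ² + s λ − det M, where s is the sum of the principal 2×2 minors.
tr M = 1 + 0 + (-2) = -1.
s = (1·0 − 3²) + (1·(-2) − 2²) + (0·(-2) − 5²) = -9 + (-6) + (-25) = -40.
det M (expand along row 1) = 1·(-25) − 3·(-16) + 2·15 = 53.
Characteristic polynomial: λ³ + λ² − 40λ − 53 = 0.
Substitute λ = y + (tr M)/3 = y − 0.333333 to remove the quadratic term: y³ + p·y + q = 0 with p = s − (tr M)²/3 = -40.333333 and q = −2(tr M)³/27 + (tr M)·s/3 − det M = -39.592593.
Three real roots ⇒ use the trigonometric (Viète) form: r = 2√(−p/3) = 7.333333, φ = arccos(3q/(p·r)) = arccos(0.401578) = 1.157557 rad.
y_k = r·cos(φ/3 − 2πk/3) for k = 0, 1, 2 gives y = 6.794172, -1.006948, -5.787223.
λ_k = y_k − 0.333333 gives λ = 6.4608, -1.3403, -6.1206 (check: the sum is -1.0000 = tr M).

Eigenvalues sorted in increasing order: [-6.1206, -1.3403, 6.4608].


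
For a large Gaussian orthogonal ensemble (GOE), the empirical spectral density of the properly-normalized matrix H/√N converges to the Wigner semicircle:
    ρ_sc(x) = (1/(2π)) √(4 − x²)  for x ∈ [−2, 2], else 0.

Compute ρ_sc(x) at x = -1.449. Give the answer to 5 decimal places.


ρ_sc(x) = (1/(2π)) √(4 − x²). With x = -1.449:
  4 − x² = 4 − (-1.449)² = 4 − 2.099601 = 1.900399.
  √(4 − x²) = 1.378550.
  1/(2π) = 0.159155.
  ρ_sc(-1.449) = 0.159155 · 1.378550 = 0.219403.

Rounded to 5 decimal places: ρ_sc(-1.449) ≈ 0.21940.


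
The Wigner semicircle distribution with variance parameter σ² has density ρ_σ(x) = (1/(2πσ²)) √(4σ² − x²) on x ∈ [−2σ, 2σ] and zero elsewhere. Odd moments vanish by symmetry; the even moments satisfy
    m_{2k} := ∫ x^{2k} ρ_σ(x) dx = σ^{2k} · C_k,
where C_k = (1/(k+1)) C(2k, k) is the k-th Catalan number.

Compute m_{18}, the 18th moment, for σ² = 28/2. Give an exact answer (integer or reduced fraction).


By the scaled semicircle moment identity, m_{2k} = σ^{2k} · C_k with k = 9.
C_9 = (1/(k+1)) · C(2k, k) = (1/10) · C(18, 9) = (1/10) · 48620 = 4862.
σ^{2k} = (σ²)^k = (28/2)^9 = 20661046784.

Therefore m_{18} = σ^{18} · C_9 = 20661046784 · 4862 = 100454009463808.


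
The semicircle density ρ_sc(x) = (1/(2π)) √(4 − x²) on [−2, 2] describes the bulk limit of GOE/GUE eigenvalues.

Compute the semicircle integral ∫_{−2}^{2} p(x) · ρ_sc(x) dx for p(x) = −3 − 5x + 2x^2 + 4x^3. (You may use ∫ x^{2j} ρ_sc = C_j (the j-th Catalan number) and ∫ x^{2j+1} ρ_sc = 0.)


Write p(x) = Σ a_i x^i, split into monomials and integrate each against ρ_sc separately.
Using ∫ x^{2j} ρ_sc = C_j = (1/(j+1)) C(2j, j) (Catalan numbers) and ∫ x^{2j+1} ρ_sc = 0 (odd monomials vanish by symmetry):
  i = 0 (even): a_0 · C_{0} = -3 · 1 = -3
  i = 1 (odd): ∫ x^1 ρ_sc = 0 (vanishes)
  i = 2 (even): a_2 · C_{1} = 2 · 1 = 2
  i = 3 (odd): ∫ x^3 ρ_sc = 0 (vanishes)

Summing the contributions: ∫_{−2}^{2} p(x) ρ_sc(x) dx = (-3) + 2 = -1.


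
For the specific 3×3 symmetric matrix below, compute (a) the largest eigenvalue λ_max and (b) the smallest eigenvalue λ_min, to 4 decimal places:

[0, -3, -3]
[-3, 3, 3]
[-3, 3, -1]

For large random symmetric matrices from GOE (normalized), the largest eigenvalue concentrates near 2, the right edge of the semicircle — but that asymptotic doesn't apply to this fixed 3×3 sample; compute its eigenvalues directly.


Since M is real symmetric, all three eigenvalues are real; they are the roots of det(λI − M) = λ³ − (tr M) λ² + s λ − det M, where s is the sum of the principal 2×2 minors.
tr M = 0 + 3 + (-1) = 2.
s = (0·3 − (-3)²) + (0·(-1) − (-3)²) + (3·(-1) − 3²) = -9 + (-9) + (-12) = -30.
det M (expand along row 1) = 0·(-12) − (-3)·12 + (-3)·0 = 36.
Characteristic polynomial: λ³ − 2λ² − 30λ − 36 = 0.
Substitute λ = y + (tr M)/3 = y + 0.666667 to remove the quadratic term: y³ + p·y + q = 0 with p = s − (tr M)²/3 = -31.333333 and q = −2(tr M)³/27 + (tr M)·s/3 − det M = -56.592593.
Three real roots ⇒ use the trigonometric (Viète) form: r = 2√(−p/3) = 6.463573, φ = arccos(3q/(p·r)) = arccos(0.838304) = 0.576631 rad.
y_k = r·cos(φ/3 − 2πk/3) for k = 0, 1, 2 gives y = 6.344542, -2.102963, -4.241579.
λ_k = y_k + 0.666667 gives λ = 7.0112, -1.4363, -3.5749 (check: the sum is 2.0000 = tr M).

Hence λ_max = 7.0112 and λ_min = -3.5749.


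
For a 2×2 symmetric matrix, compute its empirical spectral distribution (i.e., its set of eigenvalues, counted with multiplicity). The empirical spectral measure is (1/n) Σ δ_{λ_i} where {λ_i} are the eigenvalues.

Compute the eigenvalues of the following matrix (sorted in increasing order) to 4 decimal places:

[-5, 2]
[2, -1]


Since M is real symmetric, both eigenvalues are real; they are the roots of det(λI − M) = λ² − (tr M) λ + det M.
tr M = -5 + (-1) = -6.
det M = (-5)·(-1) − 2² = 5 − 4 = 1.
Characteristic polynomial: λ² + 6λ + 1 = 0.
Discriminant Δ = (tr M)² − 4·det M = 36 − 4 = 32; √Δ = 5.656854.
λ = (tr M ± √Δ)/2 = (-6 ± 5.656854)/2, giving (tr M − √Δ)/2 = -5.8284 and (tr M + √Δ)/2 = -0.1716.

Eigenvalues sorted in increasing order: [-5.8284, -0.1716].


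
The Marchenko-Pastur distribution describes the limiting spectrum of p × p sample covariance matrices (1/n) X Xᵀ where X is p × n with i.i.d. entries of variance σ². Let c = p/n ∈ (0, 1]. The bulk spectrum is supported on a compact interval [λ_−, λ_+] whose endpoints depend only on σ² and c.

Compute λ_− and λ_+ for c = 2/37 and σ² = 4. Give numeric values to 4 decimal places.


c = 2/37 = 0.054054; √c = 0.232495.
λ_− = σ² (1 − √c)² = 4 · (1 − 0.232495)² = 4 · (0.767505)² = 2.356254.
λ_+ = σ² (1 + √c)² = 4 · (1 + 0.232495)² = 4 · (1.232495)² = 6.076178.

Rounded to 4 decimal places: λ_− ≈ 2.3563, λ_+ ≈ 6.0762.


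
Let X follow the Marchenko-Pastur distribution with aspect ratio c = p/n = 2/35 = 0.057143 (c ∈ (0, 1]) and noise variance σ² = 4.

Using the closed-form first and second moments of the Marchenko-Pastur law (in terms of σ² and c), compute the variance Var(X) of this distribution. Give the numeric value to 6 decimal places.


Recall the MP moments m_1 = E[X] = σ² and m_2 = E[X²] = σ⁴ (1 + c).
m_1 = E[X] = σ² = 4, so m_1² = 16.
m_2 = E[X²] = σ⁴ (1 + c) = 16 · (1 + 0.057143) = 16 · 1.057143 = 16.914286.
(Note m_2 − m_1² simplifies to c · σ⁴ = 0.057143 · 16.)

Var(X) = m_2 − m_1² = 16.914286 − 16 = 0.914286.


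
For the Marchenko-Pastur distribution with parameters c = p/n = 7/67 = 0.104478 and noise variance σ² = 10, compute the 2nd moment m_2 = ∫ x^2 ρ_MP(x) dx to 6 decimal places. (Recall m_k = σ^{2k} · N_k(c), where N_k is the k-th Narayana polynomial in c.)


E[X²] = σ⁴ (1 + c) (second MP moment). With σ² = 10 (so σ⁴ = 100) and c = 7/67 = 0.104478: E[X²] = 100 · (1 + 0.104478) = 100 · 1.104478.

So E[X^2] = 110.447761.


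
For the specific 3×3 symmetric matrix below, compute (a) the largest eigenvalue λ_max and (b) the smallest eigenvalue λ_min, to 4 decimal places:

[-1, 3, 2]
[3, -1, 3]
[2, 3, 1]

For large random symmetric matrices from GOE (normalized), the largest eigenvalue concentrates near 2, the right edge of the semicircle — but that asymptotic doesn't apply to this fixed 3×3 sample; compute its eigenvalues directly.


Since M is real symmetric, all three eigenvalues are real; they are the roots of det(λI − M) = λ³ − (tr M) λ² + s λ − det M, where s is the sum of the principal 2×2 minors.
tr M = -1 + (-1) + 1 = -1.
s = ((-1)·(-1) − 3²) + ((-1)·1 − 2²) + ((-1)·1 − 3²) = -8 + (-5) + (-10) = -23.
det M (expand along row 1) = (-1)·(-10) − 3·(-3) + 2·11 = 41.
Characteristic polynomial: λ³ + λ² − 23λ − 41 = 0.
Substitute λ = y + (tr M)/3 = y − 0.333333 to remove the quadratic term: y³ + p·y + q = 0 with p = s − (tr M)²/3 = -23.333333 and q = −2(tr M)³/27 + (tr M)·s/3 − det M = -33.259259.
Three real roots ⇒ use the trigonometric (Viète) form: r = 2√(−p/3) = 5.577734, φ = arccos(3q/(p·r)) = arccos(0.766654) = 0.697183 rad.
y_k = r·cos(φ/3 − 2πk/3) for k = 0, 1, 2 gives y = 5.427791, -1.601401, -3.826390.
λ_k = y_k − 0.333333 gives λ = 5.0945, -1.9347, -4.1597 (check: the sum is -1.0000 = tr M).

Hence λ_max = 5.0945 and λ_min = -4.1597.


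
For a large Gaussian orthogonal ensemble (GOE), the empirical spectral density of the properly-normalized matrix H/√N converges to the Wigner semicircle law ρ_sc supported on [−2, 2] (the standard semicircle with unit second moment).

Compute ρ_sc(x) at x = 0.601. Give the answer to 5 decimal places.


ρ_sc(x) = (1/(2π)) √(4 − x²). With x = 0.601:
  4 − x² = 4 − (0.601)² = 4 − 0.361201 = 3.638799.
  √(4 − x²) = 1.907564.
  1/(2π) = 0.159155.
  ρ_sc(0.601) = 0.159155 · 1.907564 = 0.303598.

Rounded to 5 decimal places: ρ_sc(0.601) ≈ 0.30360.


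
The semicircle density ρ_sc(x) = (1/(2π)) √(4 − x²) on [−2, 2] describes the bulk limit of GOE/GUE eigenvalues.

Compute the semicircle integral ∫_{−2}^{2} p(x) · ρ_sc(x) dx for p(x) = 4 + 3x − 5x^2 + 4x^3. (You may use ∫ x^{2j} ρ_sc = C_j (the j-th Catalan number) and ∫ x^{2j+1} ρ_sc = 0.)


Write p(x) = Σ a_i x^i, split into monomials and integrate each against ρ_sc separately.
Using ∫ x^{2j} ρ_sc = C_j = (1/(j+1)) C(2j, j) (Catalan numbers) and ∫ x^{2j+1} ρ_sc = 0 (odd monomials vanish by symmetry):
  i = 0 (even): a_0 · C_{0} = 4 · 1 = 4
  i = 1 (odd): ∫ x^1 ρ_sc = 0 (vanishes)
  i = 2 (even): a_2 · C_{1} = -5 · 1 = -5
  i = 3 (odd): ∫ x^3 ρ_sc = 0 (vanishes)

Summing the contributions: ∫_{−2}^{2} p(x) ρ_sc(x) dx = 4 + (-5) = -1.


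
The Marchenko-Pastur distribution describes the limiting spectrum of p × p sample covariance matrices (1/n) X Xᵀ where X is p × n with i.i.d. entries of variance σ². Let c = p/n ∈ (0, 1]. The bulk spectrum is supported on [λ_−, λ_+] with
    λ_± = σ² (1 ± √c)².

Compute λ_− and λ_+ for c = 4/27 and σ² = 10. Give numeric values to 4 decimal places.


c = 4/27 = 0.148148; √c = 0.384900.
λ_− = σ² (1 − √c)² = 10 · (1 − 0.384900)² = 10 · (0.615100)² = 3.783478.
λ_+ = σ² (1 + √c)² = 10 · (1 + 0.384900)² = 10 · (1.384900)² = 19.179485.

Rounded to 4 decimal places: λ_− ≈ 3.7835, λ_+ ≈ 19.1795.


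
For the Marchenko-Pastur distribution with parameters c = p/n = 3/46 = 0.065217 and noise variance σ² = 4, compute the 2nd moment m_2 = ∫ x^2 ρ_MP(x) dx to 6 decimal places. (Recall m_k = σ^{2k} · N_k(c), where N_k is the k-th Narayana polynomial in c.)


E[X²] = σ⁴ (1 + c) (second MP moment). With σ² = 4 (so σ⁴ = 16) and c = 3/46 = 0.065217: E[X²] = 16 · (1 + 0.065217) = 16 · 1.065217.

So E[X^2] = 17.043478.


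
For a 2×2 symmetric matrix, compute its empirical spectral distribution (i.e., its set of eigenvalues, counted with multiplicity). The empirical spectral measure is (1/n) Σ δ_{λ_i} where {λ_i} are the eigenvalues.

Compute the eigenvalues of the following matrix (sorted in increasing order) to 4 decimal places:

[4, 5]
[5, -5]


Since M is real symmetric, both eigenvalues are real; they are the roots of det(λI − M) = λ² − (tr M) λ + det M.
tr M = 4 + (-5) = -1.
det M = 4·(-5) − 5² = -20 − 25 = -45.
Characteristic polynomial: λ² + λ − 45 = 0.
Discriminant Δ = (tr M)² − 4·det M = 1 − (-180) = 181; √Δ = 13.453624.
λ = (tr M ± √Δ)/2 = (-1 ± 13.453624)/2, giving (tr M − √Δ)/2 = -7.2268 and (tr M + √Δ)/2 = 6.2268.

Eigenvalues sorted in increasing order: [-7.2268, 6.2268].


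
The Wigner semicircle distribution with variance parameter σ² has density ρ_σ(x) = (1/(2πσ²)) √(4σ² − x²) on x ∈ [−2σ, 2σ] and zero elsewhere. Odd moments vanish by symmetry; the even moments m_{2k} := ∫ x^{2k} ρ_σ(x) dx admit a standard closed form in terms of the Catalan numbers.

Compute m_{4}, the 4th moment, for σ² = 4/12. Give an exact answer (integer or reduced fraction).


By the scaled semicircle moment identity, m_{2k} = σ^{2k} · C_k with k = 2.
C_2 = (1/(k+1)) · C(2k, k) = (1/3) · C(4, 2) = (1/3) · 6 = 2.
σ^{2k} = (σ²)^k = (4/12)^2 = 1/9.

Therefore m_{4} = σ^{4} · C_2 = (1/9) · 2 = 2/9.


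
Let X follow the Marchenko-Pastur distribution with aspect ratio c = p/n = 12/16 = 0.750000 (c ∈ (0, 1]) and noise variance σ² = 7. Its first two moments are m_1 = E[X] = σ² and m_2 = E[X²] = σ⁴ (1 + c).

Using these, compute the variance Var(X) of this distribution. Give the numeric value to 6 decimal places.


m_1 = E[X] = σ² = 7, so m_1² = 49.
m_2 = E[X²] = σ⁴ (1 + c) = 49 · (1 + 0.750000) = 49 · 1.750000 = 85.750000.
(Note m_2 − m_1² simplifies to c · σ⁴ = 0.750000 · 49.)

Var(X) = m_2 − m_1² = 85.750000 − 49 = 36.750000.


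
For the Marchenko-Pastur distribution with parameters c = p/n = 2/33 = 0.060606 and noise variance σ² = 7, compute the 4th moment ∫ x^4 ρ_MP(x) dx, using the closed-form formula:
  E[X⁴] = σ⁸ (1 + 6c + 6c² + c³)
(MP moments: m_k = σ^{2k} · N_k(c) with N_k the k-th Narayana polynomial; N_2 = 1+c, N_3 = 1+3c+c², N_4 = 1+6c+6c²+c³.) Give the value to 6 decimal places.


E[X⁴] = σ⁸ (1 + 6c + 6c² + c³) (fourth MP moment). With σ² = 7 (so σ⁸ = 2401) and c = 2/33 = 0.060606: E[X⁴] = 2401 · (1 + 6·0.060606 + 6·(0.060606)² + (0.060606)³) = 2401 · 1.385898.

So E[X^4] = 3327.540001.


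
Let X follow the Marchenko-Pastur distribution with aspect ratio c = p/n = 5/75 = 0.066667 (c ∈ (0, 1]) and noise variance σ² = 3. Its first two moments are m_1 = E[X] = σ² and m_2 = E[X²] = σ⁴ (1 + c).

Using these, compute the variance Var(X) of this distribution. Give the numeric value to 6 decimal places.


m_1 = E[X] = σ² = 3, so m_1² = 9.
m_2 = E[X²] = σ⁴ (1 + c) = 9 · (1 + 0.066667) = 9 · 1.066667 = 9.600000.
(Note m_2 − m_1² simplifies to c · σ⁴ = 0.066667 · 9.)

Var(X) = m_2 − m_1² = 9.600000 − 9 = 0.600000.


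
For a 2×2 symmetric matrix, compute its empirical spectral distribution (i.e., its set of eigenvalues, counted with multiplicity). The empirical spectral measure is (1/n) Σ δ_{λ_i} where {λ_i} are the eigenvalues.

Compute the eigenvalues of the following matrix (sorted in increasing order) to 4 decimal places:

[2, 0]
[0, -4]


Since M is real symmetric, both eigenvalues are real; they are the roots of det(λI − M) = λ² − (tr M) λ + det M.
tr M = 2 + (-4) = -2.
det M = 2·(-4) − 0² = -8 − 0 = -8.
Characteristic polynomial: λ² + 2λ − 8 = 0.
Discriminant Δ = (tr M)² − 4·det M = 4 − (-32) = 36; √Δ = 6.000000.
λ = (tr M ± √Δ)/2 = (-2 ± 6.000000)/2, giving (tr M − √Δ)/2 = -4.0000 and (tr M + √Δ)/2 = 2.0000.

Eigenvalues sorted in increasing order: [-4.0000, 2.0000].


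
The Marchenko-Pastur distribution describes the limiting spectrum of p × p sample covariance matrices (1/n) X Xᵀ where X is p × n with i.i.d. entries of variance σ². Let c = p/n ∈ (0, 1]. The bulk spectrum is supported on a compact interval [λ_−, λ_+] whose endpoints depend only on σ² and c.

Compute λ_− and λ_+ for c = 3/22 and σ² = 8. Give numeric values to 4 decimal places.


c = 3/22 = 0.136364; √c = 0.369274.
λ_− = σ² (1 − √c)² = 8 · (1 − 0.369274)² = 8 · (0.630726)² = 3.182518.
λ_+ = σ² (1 + √c)² = 8 · (1 + 0.369274)² = 8 · (1.369274)² = 14.999301.

Rounded to 4 decimal places: λ_− ≈ 3.1825, λ_+ ≈ 14.9993.


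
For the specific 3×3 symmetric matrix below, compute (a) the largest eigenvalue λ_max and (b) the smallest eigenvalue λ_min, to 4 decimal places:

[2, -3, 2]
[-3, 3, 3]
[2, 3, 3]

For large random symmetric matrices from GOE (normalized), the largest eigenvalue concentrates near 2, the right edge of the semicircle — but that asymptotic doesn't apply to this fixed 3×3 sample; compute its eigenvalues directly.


Since M is real symmetric, all three eigenvalues are real; they are the roots of det(λI − M) = λ³ − (tr M) λ² + s λ − det M, where s is the sum of the principal 2×2 minors.
tr M = 2 + 3 + 3 = 8.
s = (2·3 − (-3)²) + (2·3 − 2²) + (3·3 − 3²) = -3 + 2 + 0 = -1.
det M (expand along row 1) = 2·0 − (-3)·(-15) + 2·(-15) = -75.
Characteristic polynomial: λ³ − 8λ² − λ + 75 = 0.
Substitute λ = y + (tr M)/3 = y + 2.666667 to remove the quadratic term: y³ + p·y + q = 0 with p = s − (tr M)²/3 = -22.333333 and q = −2(tr M)³/27 + (tr M)·s/3 − det M = 34.407407.
Three real roots ⇒ use the trigonometric (Viète) form: r = 2√(−p/3) = 5.456902, φ = arccos(3q/(p·r)) = arccos(-0.846981) = 2.581076 rad.
y_k = r·cos(φ/3 − 2πk/3) for k = 0, 1, 2 gives y = 3.558803, 1.803128, -5.361932.
λ_k = y_k + 2.666667 gives λ = 6.2255, 4.4698, -2.6953 (check: the sum is 8.0000 = tr M).

Hence λ_max = 6.2255 and λ_min = -2.6953.


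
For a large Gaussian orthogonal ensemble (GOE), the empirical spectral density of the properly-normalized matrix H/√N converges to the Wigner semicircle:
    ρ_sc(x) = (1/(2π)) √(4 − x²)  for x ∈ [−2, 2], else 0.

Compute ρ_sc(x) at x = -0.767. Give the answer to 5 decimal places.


ρ_sc(x) = (1/(2π)) √(4 − x²). With x = -0.767:
  4 − x² = 4 − (-0.767)² = 4 − 0.588289 = 3.411711.
  √(4 − x²) = 1.847082.
  1/(2π) = 0.159155.
  ρ_sc(-0.767) = 0.159155 · 1.847082 = 0.293972.

Rounded to 5 decimal places: ρ_sc(-0.767) ≈ 0.29397.


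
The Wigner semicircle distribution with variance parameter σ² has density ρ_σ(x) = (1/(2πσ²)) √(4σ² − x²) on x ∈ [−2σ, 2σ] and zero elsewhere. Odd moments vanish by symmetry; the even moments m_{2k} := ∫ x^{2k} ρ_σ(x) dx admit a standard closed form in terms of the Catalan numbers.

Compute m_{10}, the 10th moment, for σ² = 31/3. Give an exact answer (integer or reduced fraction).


By the scaled semicircle moment identity, m_{2k} = σ^{2k} · C_k with k = 5.
C_5 = (1/(k+1)) · C(2k, k) = (1/6) · C(10, 5) = (1/6) · 252 = 42.
σ^{2k} = (σ²)^k = (31/3)^5 = 28629151/243.

Therefore m_{10} = σ^{10} · C_5 = (28629151/243) · 42 = 400808114/81.


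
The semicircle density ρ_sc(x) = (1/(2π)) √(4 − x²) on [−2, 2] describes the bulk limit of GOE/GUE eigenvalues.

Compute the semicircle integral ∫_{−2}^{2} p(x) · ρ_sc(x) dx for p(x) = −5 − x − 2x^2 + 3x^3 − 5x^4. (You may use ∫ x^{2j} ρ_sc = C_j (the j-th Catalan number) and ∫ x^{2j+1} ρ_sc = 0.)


Write p(x) = Σ a_i x^i, split into monomials and integrate each against ρ_sc separately.
Using ∫ x^{2j} ρ_sc = C_j = (1/(j+1)) C(2j, j) (Catalan numbers) and ∫ x^{2j+1} ρ_sc = 0 (odd monomials vanish by symmetry):
  i = 0 (even): a_0 · C_{0} = -5 · 1 = -5
  i = 1 (odd): ∫ x^1 ρ_sc = 0 (vanishes)
  i = 2 (even): a_2 · C_{1} = -2 · 1 = -2
  i = 3 (odd): ∫ x^3 ρ_sc = 0 (vanishes)
  i = 4 (even): a_4 · C_{2} = -5 · 2 = -10

Summing the contributions: ∫_{−2}^{2} p(x) ρ_sc(x) dx = (-5) + (-2) + (-10) = -17.


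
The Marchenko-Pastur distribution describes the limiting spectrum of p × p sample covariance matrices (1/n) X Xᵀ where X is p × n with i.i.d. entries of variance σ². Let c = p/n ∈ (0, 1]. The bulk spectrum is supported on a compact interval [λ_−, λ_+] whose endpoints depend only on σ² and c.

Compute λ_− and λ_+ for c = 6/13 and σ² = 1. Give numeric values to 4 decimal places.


c = 6/13 = 0.461538; √c = 0.679366.
λ_− = σ² (1 − √c)² = 1 · (1 − 0.679366)² = 1 · (0.320634)² = 0.102806.
λ_+ = σ² (1 + √c)² = 1 · (1 + 0.679366)² = 1 · (1.679366)² = 2.820271.

Rounded to 4 decimal places: λ_− ≈ 0.1028, λ_+ ≈ 2.8203.


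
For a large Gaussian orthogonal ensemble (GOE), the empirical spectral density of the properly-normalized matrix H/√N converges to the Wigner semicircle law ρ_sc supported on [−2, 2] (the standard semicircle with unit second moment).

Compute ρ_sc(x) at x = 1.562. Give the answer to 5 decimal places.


ρ_sc(x) = (1/(2π)) √(4 − x²). With x = 1.562:
  4 − x² = 4 − (1.562)² = 4 − 2.439844 = 1.560156.
  √(4 − x²) = 1.249062.
  1/(2π) = 0.159155.
  ρ_sc(1.562) = 0.159155 · 1.249062 = 0.198794.

Rounded to 5 decimal places: ρ_sc(1.562) ≈ 0.19879.


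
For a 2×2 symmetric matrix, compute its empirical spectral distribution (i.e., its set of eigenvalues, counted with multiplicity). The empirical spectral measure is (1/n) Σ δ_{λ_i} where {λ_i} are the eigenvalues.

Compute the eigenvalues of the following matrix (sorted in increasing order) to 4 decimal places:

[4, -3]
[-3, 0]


Since M is real symmetric, both eigenvalues are real; they are the roots of det(λI − M) = λ² − (tr M) λ + det M.
tr M = 4 + 0 = 4.
det M = 4·0 − (-3)² = 0 − 9 = -9.
Characteristic polynomial: λ² − 4λ − 9 = 0.
Discriminant Δ = (tr M)² − 4·det M = 16 − (-36) = 52; √Δ = 7.211103.
λ = (tr M ± √Δ)/2 = (4 ± 7.211103)/2, giving (tr M − √Δ)/2 = -1.6056 and (tr M + √Δ)/2 = 5.6056.

Eigenvalues sorted in increasing order: [-1.6056, 5.6056].


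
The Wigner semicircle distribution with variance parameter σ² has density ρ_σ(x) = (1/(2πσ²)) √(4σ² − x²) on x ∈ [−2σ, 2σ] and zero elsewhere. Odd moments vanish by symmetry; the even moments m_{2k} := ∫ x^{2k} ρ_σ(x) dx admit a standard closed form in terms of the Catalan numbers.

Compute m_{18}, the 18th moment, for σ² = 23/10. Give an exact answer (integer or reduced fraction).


By the scaled semicircle moment identity, m_{2k} = σ^{2k} · C_k with k = 9.
C_9 = (1/(k+1)) · C(2k, k) = (1/10) · C(18, 9) = (1/10) · 48620 = 4862.
σ^{2k} = (σ²)^k = (23/10)^9 = 1801152661463/1000000000.

Therefore m_{18} = σ^{18} · C_9 = (1801152661463/1000000000) · 4862 = 4378602120016553/500000000.


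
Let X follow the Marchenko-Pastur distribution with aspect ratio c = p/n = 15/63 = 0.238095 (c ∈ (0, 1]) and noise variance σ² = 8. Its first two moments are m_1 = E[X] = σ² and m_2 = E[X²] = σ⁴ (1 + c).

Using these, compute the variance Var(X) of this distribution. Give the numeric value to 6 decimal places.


m_1 = E[X] = σ² = 8, so m_1² = 64.
m_2 = E[X²] = σ⁴ (1 + c) = 64 · (1 + 0.238095) = 64 · 1.238095 = 79.238095.
(Note m_2 − m_1² simplifies to c · σ⁴ = 0.238095 · 64.)

Var(X) = m_2 − m_1² = 79.238095 − 64 = 15.238095.


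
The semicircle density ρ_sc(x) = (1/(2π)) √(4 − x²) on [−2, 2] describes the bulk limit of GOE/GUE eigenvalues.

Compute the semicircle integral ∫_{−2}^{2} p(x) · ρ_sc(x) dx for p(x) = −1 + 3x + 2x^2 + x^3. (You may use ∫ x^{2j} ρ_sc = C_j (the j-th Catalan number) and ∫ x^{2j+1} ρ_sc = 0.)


Write p(x) = Σ a_i x^i, split into monomials and integrate each against ρ_sc separately.
Using ∫ x^{2j} ρ_sc = C_j = (1/(j+1)) C(2j, j) (Catalan numbers) and ∫ x^{2j+1} ρ_sc = 0 (odd monomials vanish by symmetry):
  i = 0 (even): a_0 · C_{0} = -1 · 1 = -1
  i = 1 (odd): ∫ x^1 ρ_sc = 0 (vanishes)
  i = 2 (even): a_2 · C_{1} = 2 · 1 = 2
  i = 3 (odd): ∫ x^3 ρ_sc = 0 (vanishes)

Summing the contributions: ∫_{−2}^{2} p(x) ρ_sc(x) dx = (-1) + 2 = 1.


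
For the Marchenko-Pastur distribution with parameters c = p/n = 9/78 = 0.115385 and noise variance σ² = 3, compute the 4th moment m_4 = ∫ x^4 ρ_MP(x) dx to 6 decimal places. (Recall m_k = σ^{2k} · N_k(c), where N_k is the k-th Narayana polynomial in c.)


E[X⁴] = σ⁸ (1 + 6c + 6c² + c³) (fourth MP moment). With σ² = 3 (so σ⁸ = 81) and c = 9/78 = 0.115385: E[X⁴] = 81 · (1 + 6·0.115385 + 6·(0.115385)² + (0.115385)³) = 81 · 1.773726.

So E[X^4] = 143.671768.


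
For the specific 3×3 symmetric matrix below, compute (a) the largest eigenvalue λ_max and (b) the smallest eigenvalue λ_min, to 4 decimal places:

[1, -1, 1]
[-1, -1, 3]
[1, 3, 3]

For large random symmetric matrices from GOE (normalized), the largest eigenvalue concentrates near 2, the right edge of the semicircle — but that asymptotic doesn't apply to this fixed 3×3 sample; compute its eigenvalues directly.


Since M is real symmetric, all three eigenvalues are real; they are the roots of det(λI − M) = λ³ − (tr M) λ² + s λ − det M, where s is the sum of the principal 2×2 minors.
tr M = 1 + (-1) + 3 = 3.
s = (1·(-1) − (-1)²) + (1·3 − 1²) + ((-1)·3 − 3²) = -2 + 2 + (-12) = -12.
det M (expand along row 1) = 1·(-12) − (-1)·(-6) + 1·(-2) = -20.
Characteristic polynomial: λ³ − 3λ² − 12λ + 20 = 0.
Substitute λ = y + (tr M)/3 = y + 1.000000 to remove the quadratic term: y³ + p·y + q = 0 with p = s − (tr M)²/3 = -15.000000 and q = −2(tr M)³/27 + (tr M)·s/3 − det M = 6.000000.
Three real roots ⇒ use the trigonometric (Viète) form: r = 2√(−p/3) = 4.472136, φ = arccos(3q/(p·r)) = arccos(-0.268328) = 1.842453 rad.
y_k = r·cos(φ/3 − 2πk/3) for k = 0, 1, 2 gives y = 3.654911, 0.404409, -4.059320.
λ_k = y_k + 1.000000 gives λ = 4.6549, 1.4044, -3.0593 (check: the sum is 3.0000 = tr M).

Hence λ_max = 4.6549 and λ_min = -3.0593.


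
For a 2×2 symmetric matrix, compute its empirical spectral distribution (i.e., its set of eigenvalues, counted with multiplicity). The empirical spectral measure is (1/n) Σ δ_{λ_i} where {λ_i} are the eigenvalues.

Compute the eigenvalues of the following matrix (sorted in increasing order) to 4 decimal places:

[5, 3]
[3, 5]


Since M is real symmetric, both eigenvalues are real; they are the roots of det(λI − M) = λ² − (tr M) λ + det M.
tr M = 5 + 5 = 10.
det M = 5·5 − 3² = 25 − 9 = 16.
Characteristic polynomial: λ² − 10λ + 16 = 0.
Discriminant Δ = (tr M)² − 4·det M = 100 − 64 = 36; √Δ = 6.000000.
λ = (tr M ± √Δ)/2 = (10 ± 6.000000)/2, giving (tr M − √Δ)/2 = 2.0000 and (tr M + √Δ)/2 = 8.0000.

Eigenvalues sorted in increasing order: [2.0000, 8.0000].


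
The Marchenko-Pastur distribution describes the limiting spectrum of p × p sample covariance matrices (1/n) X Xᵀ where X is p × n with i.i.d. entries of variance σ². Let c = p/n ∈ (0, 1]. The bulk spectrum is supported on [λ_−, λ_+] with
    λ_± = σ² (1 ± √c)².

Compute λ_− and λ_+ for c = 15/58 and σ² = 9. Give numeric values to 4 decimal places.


c = 15/58 = 0.258621; √c = 0.508548.
λ_− = σ² (1 − √c)² = 9 · (1 − 0.508548)² = 9 · (0.491452)² = 2.173729.
λ_+ = σ² (1 + √c)² = 9 · (1 + 0.508548)² = 9 · (1.508548)² = 20.481444.

Rounded to 4 decimal places: λ_− ≈ 2.1737, λ_+ ≈ 20.4814.


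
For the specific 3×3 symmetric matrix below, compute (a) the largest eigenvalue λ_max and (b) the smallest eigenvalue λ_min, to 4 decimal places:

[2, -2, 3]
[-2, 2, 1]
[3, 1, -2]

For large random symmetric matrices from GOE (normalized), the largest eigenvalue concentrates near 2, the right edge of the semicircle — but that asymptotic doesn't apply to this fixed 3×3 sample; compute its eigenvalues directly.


Since M is real symmetric, all three eigenvalues are real; they are the roots of det(λI − M) = λ³ − (tr M) λ² + s λ − det M, where s is the sum of the principal 2×2 minors.
tr M = 2 + 2 + (-2) = 2.
s = (2·2 − (-2)²) + (2·(-2) − 3²) + (2·(-2) − 1²) = 0 + (-13) + (-5) = -18.
det M (expand along row 1) = 2·(-5) − (-2)·1 + 3·(-8) = -32.
Characteristic polynomial: λ³ − 2λ² − 18λ + 32 = 0.
Substitute λ = y + (tr M)/3 = y + 0.666667 to remove the quadratic term: y³ + p·y + q = 0 with p = s − (tr M)²/3 = -19.333333 and q = −2(tr M)³/27 + (tr M)·s/3 − det M = 19.407407.
Three real roots ⇒ use the trigonometric (Viète) form: r = 2√(−p/3) = 5.077182, φ = arccos(3q/(p·r)) = arccos(-0.593143) = 2.205753 rad.
y_k = r·cos(φ/3 − 2πk/3) for k = 0, 1, 2 gives y = 3.765555, 1.066592, -4.832147.
λ_k = y_k + 0.666667 gives λ = 4.4322, 1.7333, -4.1655 (check: the sum is 2.0000 = tr M).

Hence λ_max = 4.4322 and λ_min = -4.1655.


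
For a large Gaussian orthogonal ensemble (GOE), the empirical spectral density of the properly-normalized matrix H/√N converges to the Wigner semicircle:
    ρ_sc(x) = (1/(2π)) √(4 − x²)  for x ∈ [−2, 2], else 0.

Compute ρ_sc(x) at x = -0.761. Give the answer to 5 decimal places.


ρ_sc(x) = (1/(2π)) √(4 − x²). With x = -0.761:
  4 − x² = 4 − (-0.761)² = 4 − 0.579121 = 3.420879.
  √(4 − x²) = 1.849562.
  1/(2π) = 0.159155.
  ρ_sc(-0.761) = 0.159155 · 1.849562 = 0.294367.

Rounded to 5 decimal places: ρ_sc(-0.761) ≈ 0.29437.
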